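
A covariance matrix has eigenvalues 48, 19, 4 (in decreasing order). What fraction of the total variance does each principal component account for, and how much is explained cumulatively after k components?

Step 1 — total variance = trace(Sigma) = Σ λ_i = 48 + 19 + 4 = 71.

Step 2 — fraction explained by component i = λ_i / Σ λ:
  PC1: 48/71 = 0.6761
  PC2: 19/71 = 0.2676
  PC3: 4/71 = 0.0563

Step 3 — cumulative fraction after k components = (λ_1 + ... + λ_k) / Σ λ:
  k = 1: 48/71 = 0.6761
  k = 2: (48 + 19)/71 = 67/71 = 0.9437
  k = 3: (48 + 19 + 4)/71 = 71/71 = 1

Summary (fraction, with percent):

explained: PC1 0.6761 (67.61%), PC2 0.2676 (26.76%), PC3 0.0563 (5.63%);  cumulative: 0.6761, 0.9437, 1


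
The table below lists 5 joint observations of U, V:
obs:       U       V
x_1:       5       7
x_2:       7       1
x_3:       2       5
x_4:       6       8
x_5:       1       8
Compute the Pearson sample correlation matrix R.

Step 1 — column means:
  mean(U) = (5 + 7 + 2 + 6 + 1) / 5 = 21/5 = 4.2
  mean(V) = (7 + 1 + 5 + 8 + 8) / 5 = 29/5 = 5.8

Step 2 — sample variances and covariances s[i,j] = (1/(n-1)) · Σ_k (x_{k,i} - mean_i) · (x_{k,j} - mean_j), with n-1 = 4:
  s[U,U] = ((0.8)·(0.8) + (2.8)·(2.8) + (-2.2)·(-2.2) + (1.8)·(1.8) + (-3.2)·(-3.2)) / 4 = 26.8/4 = 6.7
  s[U,V] = ((0.8)·(1.2) + (2.8)·(-4.8) + (-2.2)·(-0.8) + (1.8)·(2.2) + (-3.2)·(2.2)) / 4 = -13.8/4 = -3.45
  s[V,V] = ((1.2)·(1.2) + (-4.8)·(-4.8) + (-0.8)·(-0.8) + (2.2)·(2.2) + (2.2)·(2.2)) / 4 = 34.8/4 = 8.7
  Sample standard deviations s_i = √(s[i,i]):
  s(U) = √(6.7) = 2.5884
  s(V) = √(8.7) = 2.9496

Step 3 — r_{ij} = s_{ij} / (s_i · s_j):
  r[U,U] = 1 (diagonal).
  r[U,V] = -3.45 / (2.5884 · 2.9496) = -3.45 / 7.6348 = -0.4519
  r[V,V] = 1 (diagonal).

R is symmetric with unit diagonal. Assembling:

R = [[1, -0.4519],
 [-0.4519, 1]]


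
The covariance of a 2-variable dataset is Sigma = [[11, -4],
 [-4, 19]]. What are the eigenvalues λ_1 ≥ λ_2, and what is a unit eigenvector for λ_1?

Step 1 — characteristic polynomial of 2×2 Sigma:
  det(Sigma - λI) = λ² - trace · λ + det = 0.
  trace = 11 + 19 = 30, det = 11·19 - (-4)² = 193.
Step 2 — discriminant:
  Δ = trace² - 4·det = 900 - 772 = 128.
Step 3 — eigenvalues:
  λ = (trace ± √Δ)/2 = (30 ± 11.3137)/2,
  λ_1 = 20.6569,  λ_2 = 9.3431.

Step 4 — unit eigenvector for λ_1: solve (Sigma - λ_1 I)v = 0. First row:
  (11 - 20.6569)·v_x + (-4)·v_y = 0, i.e. (-9.6569)·v_x + (-4)·v_y = 0,
  so v ∝ (b, λ_1 - a) = (-4, 9.6569); multiply by -1 so the first entry is positive: u = (4, -9.6569).
  ||u|| = √((4)² + (-9.6569)²) = √(109.2548) ≈ 10.4525,
  v_1 = u/||u|| ≈ (0.3827, -0.9239) (||v_1|| = 1).

λ_1 = 20.6569,  λ_2 = 9.3431;  v_1 ≈ (0.3827, -0.9239)


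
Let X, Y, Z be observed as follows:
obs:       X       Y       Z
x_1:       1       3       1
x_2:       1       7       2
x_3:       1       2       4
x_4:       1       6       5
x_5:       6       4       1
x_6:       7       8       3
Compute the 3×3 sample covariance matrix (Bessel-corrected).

Step 1 — column means:
  mean(X) = (1 + 1 + 1 + 1 + 6 + 7) / 6 = 17/6 = 2.8333
  mean(Y) = (3 + 7 + 2 + 6 + 4 + 8) / 6 = 30/6 = 5
  mean(Z) = (1 + 2 + 4 + 5 + 1 + 3) / 6 = 16/6 = 2.6667

Step 2 — sample covariance S[i,j] = (1/(n-1)) · Σ_k (x_{k,i} - mean_i) · (x_{k,j} - mean_j), with n-1 = 5.
  S[X,X] = ((-1.8333)·(-1.8333) + (-1.8333)·(-1.8333) + (-1.8333)·(-1.8333) + (-1.8333)·(-1.8333) + (3.1667)·(3.1667) + (4.1667)·(4.1667)) / 5 = 40.8333/5 = 8.1667
  S[X,Y] = ((-1.8333)·(-2) + (-1.8333)·(2) + (-1.8333)·(-3) + (-1.8333)·(1) + (3.1667)·(-1) + (4.1667)·(3)) / 5 = 13/5 = 2.6
  S[X,Z] = ((-1.8333)·(-1.6667) + (-1.8333)·(-0.6667) + (-1.8333)·(1.3333) + (-1.8333)·(2.3333) + (3.1667)·(-1.6667) + (4.1667)·(0.3333)) / 5 = -6.3333/5 = -1.2667
  S[Y,Y] = ((-2)·(-2) + (2)·(2) + (-3)·(-3) + (1)·(1) + (-1)·(-1) + (3)·(3)) / 5 = 28/5 = 5.6
  S[Y,Z] = ((-2)·(-1.6667) + (2)·(-0.6667) + (-3)·(1.3333) + (1)·(2.3333) + (-1)·(-1.6667) + (3)·(0.3333)) / 5 = 3/5 = 0.6
  S[Z,Z] = ((-1.6667)·(-1.6667) + (-0.6667)·(-0.6667) + (1.3333)·(1.3333) + (2.3333)·(2.3333) + (-1.6667)·(-1.6667) + (0.3333)·(0.3333)) / 5 = 13.3333/5 = 2.6667

S is symmetric (S[j,i] = S[i,j]). Assembling:

S = [[8.1667, 2.6, -1.2667],
 [2.6, 5.6, 0.6],
 [-1.2667, 0.6, 2.6667]]


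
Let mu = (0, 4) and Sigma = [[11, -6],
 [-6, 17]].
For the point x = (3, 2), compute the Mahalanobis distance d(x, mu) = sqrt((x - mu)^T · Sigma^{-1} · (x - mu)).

Step 1 — centre the observation: (x - mu) = (3, -2).

Step 2 — invert Sigma. det(Sigma) = 11·17 - (-6)² = 151.
  Sigma^{-1} = (1/det) · [[d, -b], [-b, a]] = [[0.1126, 0.0397],
 [0.0397, 0.0728]].

Step 3 — form the quadratic (x - mu)^T · Sigma^{-1} · (x - mu):
  Sigma^{-1} · (x - mu) = (0.2583, -0.0265).
  (x - mu)^T · [Sigma^{-1} · (x - mu)] = (3)·(0.2583) + (-2)·(-0.0265) = 0.8278.

Step 4 — take square root: d = √(0.8278) ≈ 0.9098.

d(x, mu) = √(0.8278) ≈ 0.9098


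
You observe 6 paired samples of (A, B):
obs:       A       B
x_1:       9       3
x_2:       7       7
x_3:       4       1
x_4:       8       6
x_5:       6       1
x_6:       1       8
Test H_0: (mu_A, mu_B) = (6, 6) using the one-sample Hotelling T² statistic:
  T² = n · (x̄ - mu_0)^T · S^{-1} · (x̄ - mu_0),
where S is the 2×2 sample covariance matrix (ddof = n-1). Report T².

Step 1 — sample mean vector:
  mean(A) = (9 + 7 + 4 + 8 + 6 + 1) / 6 = 35/6 = 5.8333
  mean(B) = (3 + 7 + 1 + 6 + 1 + 8) / 6 = 26/6 = 4.3333
  x̄ = (5.8333, 4.3333),  deviation x̄ - mu_0 = (5.8333, 4.3333) - (6, 6) = (-0.1667, -1.6667).

Step 2 — sample covariance matrix, S[i,j] = (1/(n-1)) · Σ_k (x_{k,i} - mean_i) · (x_{k,j} - mean_j), divisor n-1 = 5:
  S[A,A] = ((3.1667)·(3.1667) + (1.1667)·(1.1667) + (-1.8333)·(-1.8333) + (2.1667)·(2.1667) + (0.1667)·(0.1667) + (-4.8333)·(-4.8333)) / 5 = 42.8333/5 = 8.5667
  S[A,B] = ((3.1667)·(-1.3333) + (1.1667)·(2.6667) + (-1.8333)·(-3.3333) + (2.1667)·(1.6667) + (0.1667)·(-3.3333) + (-4.8333)·(3.6667)) / 5 = -9.6667/5 = -1.9333
  S[B,B] = ((-1.3333)·(-1.3333) + (2.6667)·(2.6667) + (-3.3333)·(-3.3333) + (1.6667)·(1.6667) + (-3.3333)·(-3.3333) + (3.6667)·(3.6667)) / 5 = 47.3333/5 = 9.4667
  S = [[8.5667, -1.9333],
 [-1.9333, 9.4667]].

Step 3 — invert S. det(S) = 8.5667·9.4667 - (-1.9333)² = 77.36.
  S^{-1} = (1/det) · [[d, -b], [-b, a]] = [[0.1224, 0.025],
 [0.025, 0.1107]].

Step 4 — quadratic form (x̄ - mu_0)^T · S^{-1} · (x̄ - mu_0):
  S^{-1} · (x̄ - mu_0) = (-0.062, -0.1887),
  (x̄ - mu_0)^T · [...] = (-0.1667)·(-0.062) + (-1.6667)·(-0.1887) = 0.3249.

Step 5 — scale by n: T² = 6 · 0.3249 = 1.9493.

T² ≈ 1.9493


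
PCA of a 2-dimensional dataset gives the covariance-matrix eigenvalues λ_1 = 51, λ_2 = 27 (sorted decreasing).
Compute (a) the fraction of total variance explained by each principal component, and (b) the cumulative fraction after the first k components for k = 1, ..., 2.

Step 1 — total variance = trace(Sigma) = Σ λ_i = 51 + 27 = 78.

Step 2 — fraction explained by component i = λ_i / Σ λ:
  PC1: 51/78 = 0.6538
  PC2: 27/78 = 0.3462

Step 3 — cumulative fraction after k components = (λ_1 + ... + λ_k) / Σ λ:
  k = 1: 51/78 = 0.6538
  k = 2: (51 + 27)/78 = 78/78 = 1

Summary (fraction, with percent):

explained: PC1 0.6538 (65.38%), PC2 0.3462 (34.62%);  cumulative: 0.6538, 1


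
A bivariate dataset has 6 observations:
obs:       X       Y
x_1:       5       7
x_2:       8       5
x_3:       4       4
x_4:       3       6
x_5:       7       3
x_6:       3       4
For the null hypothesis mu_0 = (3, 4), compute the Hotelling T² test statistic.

Step 1 — sample mean vector:
  mean(X) = (5 + 8 + 4 + 3 + 7 + 3) / 6 = 30/6 = 5
  mean(Y) = (7 + 5 + 4 + 6 + 3 + 4) / 6 = 29/6 = 4.8333
  x̄ = (5, 4.8333),  deviation x̄ - mu_0 = (5, 4.8333) - (3, 4) = (2, 0.8333).

Step 2 — sample covariance matrix, S[i,j] = (1/(n-1)) · Σ_k (x_{k,i} - mean_i) · (x_{k,j} - mean_j), divisor n-1 = 5:
  S[X,X] = ((0)·(0) + (3)·(3) + (-1)·(-1) + (-2)·(-2) + (2)·(2) + (-2)·(-2)) / 5 = 22/5 = 4.4
  S[X,Y] = ((0)·(2.1667) + (3)·(0.1667) + (-1)·(-0.8333) + (-2)·(1.1667) + (2)·(-1.8333) + (-2)·(-0.8333)) / 5 = -3/5 = -0.6
  S[Y,Y] = ((2.1667)·(2.1667) + (0.1667)·(0.1667) + (-0.8333)·(-0.8333) + (1.1667)·(1.1667) + (-1.8333)·(-1.8333) + (-0.8333)·(-0.8333)) / 5 = 10.8333/5 = 2.1667
  S = [[4.4, -0.6],
 [-0.6, 2.1667]].

Step 3 — invert S. det(S) = 4.4·2.1667 - (-0.6)² = 9.1733.
  S^{-1} = (1/det) · [[d, -b], [-b, a]] = [[0.2362, 0.0654],
 [0.0654, 0.4797]].

Step 4 — quadratic form (x̄ - mu_0)^T · S^{-1} · (x̄ - mu_0):
  S^{-1} · (x̄ - mu_0) = (0.5269, 0.5305),
  (x̄ - mu_0)^T · [...] = (2)·(0.5269) + (0.8333)·(0.5305) = 1.4959.

Step 5 — scale by n: T² = 6 · 1.4959 = 8.9753.

T² ≈ 8.9753


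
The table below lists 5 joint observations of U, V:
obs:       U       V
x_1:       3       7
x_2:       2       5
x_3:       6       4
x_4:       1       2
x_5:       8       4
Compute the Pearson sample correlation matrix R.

Step 1 — column means:
  mean(U) = (3 + 2 + 6 + 1 + 8) / 5 = 20/5 = 4
  mean(V) = (7 + 5 + 4 + 2 + 4) / 5 = 22/5 = 4.4

Step 2 — sample variances and covariances s[i,j] = (1/(n-1)) · Σ_k (x_{k,i} - mean_i) · (x_{k,j} - mean_j), with n-1 = 4:
  s[U,U] = ((-1)·(-1) + (-2)·(-2) + (2)·(2) + (-3)·(-3) + (4)·(4)) / 4 = 34/4 = 8.5
  s[U,V] = ((-1)·(2.6) + (-2)·(0.6) + (2)·(-0.4) + (-3)·(-2.4) + (4)·(-0.4)) / 4 = 1/4 = 0.25
  s[V,V] = ((2.6)·(2.6) + (0.6)·(0.6) + (-0.4)·(-0.4) + (-2.4)·(-2.4) + (-0.4)·(-0.4)) / 4 = 13.2/4 = 3.3
  Sample standard deviations s_i = √(s[i,i]):
  s(U) = √(8.5) = 2.9155
  s(V) = √(3.3) = 1.8166

Step 3 — r_{ij} = s_{ij} / (s_i · s_j):
  r[U,U] = 1 (diagonal).
  r[U,V] = 0.25 / (2.9155 · 1.8166) = 0.25 / 5.2962 = 0.0472
  r[V,V] = 1 (diagonal).

R is symmetric with unit diagonal. Assembling:

R = [[1, 0.0472],
 [0.0472, 1]]


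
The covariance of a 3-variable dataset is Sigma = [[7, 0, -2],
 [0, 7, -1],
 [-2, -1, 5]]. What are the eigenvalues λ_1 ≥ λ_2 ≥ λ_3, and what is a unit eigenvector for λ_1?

Step 1 — characteristic polynomial p(λ) = det(λI - Sigma) = λ³ - tr·λ² + c_1·λ - det, where tr = trace, c_1 = sum of the principal 2×2 minors, det = det(Sigma):
  tr = 7 + 7 + 5 = 19,
  c_1 = (7·7 - (0)²) + (7·5 - (-2)²) + (7·5 - (-1)²) = 49 + 31 + 34 = 114,
  det = 7·(7·5 - (-1)²) - (0)·((0)·5 - (-1)·(-2)) + (-2)·((0)·(-1) - 7·(-2)) = 7·(34) - (0)·(-2) + (-2)·(14) = 210.
  So p(λ) = λ³ - 19λ² + 114λ - 210.
Step 2 — look for an integer root (rational root theorem: any rational root is an integer divisor of 210). Testing λ = 7:
  p(7) = 343 - 931 + 798 - 210 = 0  ✓
  Dividing out (λ - 7): p(λ) = (λ - 7)(λ² - 12λ + 30).
Step 3 — remaining eigenvalues from the quadratic λ² - 12λ + 30 = 0:
  Δ = 12² - 4·30 = 144 - 120 = 24,  λ = (12 ± √24)/2 = (12 ± 4.899)/2 ≈ 8.4495 or 3.5505.
  Sorted: λ_1 = 8.4495,  λ_2 = 7,  λ_3 = 3.5505  (check: sum = 19 = tr ✓).

Step 4 — unit eigenvector for λ_1 ≈ 8.4495: v spans the null space of (Sigma - λ_1 I), whose rows are
  r_1 = (-1.4495, 0, -2),  r_2 = (0, -1.4495, -1),  r_3 = (-2, -1, -3.4495).
  v is orthogonal to every row, so take v ∝ r_1 × r_2 = ((0)·(-1) - (-2)·(-1.4495), (-2)·(0) - (-1.4495)·(-1), (-1.4495)·(-1.4495) - (0)·(0)) ≈ (-2.899, -1.4495, 2.101).
  Rescale (multiply by -1 so the first nonzero entry is positive): u = (2.899, 1.4495, -2.101).
  ||u|| = √((2.899)² + (1.4495)² + (-2.101)²) = √(14.9194) ≈ 3.8626,  v_1 = u/||u|| ≈ (0.7505, 0.3753, -0.5439) (||v_1|| = 1).

λ_1 = 8.4495,  λ_2 = 7,  λ_3 = 3.5505;  v_1 ≈ (0.7505, 0.3753, -0.5439)


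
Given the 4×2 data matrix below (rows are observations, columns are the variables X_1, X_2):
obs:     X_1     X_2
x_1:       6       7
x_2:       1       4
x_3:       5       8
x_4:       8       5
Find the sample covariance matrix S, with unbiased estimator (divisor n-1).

Step 1 — column means:
  mean(X_1) = (6 + 1 + 5 + 8) / 4 = 20/4 = 5
  mean(X_2) = (7 + 4 + 8 + 5) / 4 = 24/4 = 6

Step 2 — sample covariance S[i,j] = (1/(n-1)) · Σ_k (x_{k,i} - mean_i) · (x_{k,j} - mean_j), with n-1 = 3.
  S[X_1,X_1] = ((1)·(1) + (-4)·(-4) + (0)·(0) + (3)·(3)) / 3 = 26/3 = 8.6667
  S[X_1,X_2] = ((1)·(1) + (-4)·(-2) + (0)·(2) + (3)·(-1)) / 3 = 6/3 = 2
  S[X_2,X_2] = ((1)·(1) + (-2)·(-2) + (2)·(2) + (-1)·(-1)) / 3 = 10/3 = 3.3333

S is symmetric (S[j,i] = S[i,j]). Assembling:

S = [[8.6667, 2],
 [2, 3.3333]]


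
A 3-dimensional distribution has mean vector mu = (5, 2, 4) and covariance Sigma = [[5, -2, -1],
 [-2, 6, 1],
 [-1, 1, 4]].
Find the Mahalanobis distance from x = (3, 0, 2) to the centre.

Step 1 — centre the observation: (x - mu) = (-2, -2, -2).

Step 2 — invert Sigma (cofactor / det for 3×3, or solve directly):
  Sigma^{-1} = [[0.2371, 0.0722, 0.0412],
 [0.0722, 0.1959, -0.0309],
 [0.0412, -0.0309, 0.268]].

Step 3 — form the quadratic (x - mu)^T · Sigma^{-1} · (x - mu):
  Sigma^{-1} · (x - mu) = (-0.701, -0.4742, -0.5567).
  (x - mu)^T · [Sigma^{-1} · (x - mu)] = (-2)·(-0.701) + (-2)·(-0.4742) + (-2)·(-0.5567) = 3.4639.

Step 4 — take square root: d = √(3.4639) ≈ 1.8612.

d(x, mu) = √(3.4639) ≈ 1.8612


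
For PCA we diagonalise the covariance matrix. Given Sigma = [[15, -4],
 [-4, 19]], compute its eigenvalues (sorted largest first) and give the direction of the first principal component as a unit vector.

Step 1 — characteristic polynomial of 2×2 Sigma:
  det(Sigma - λI) = λ² - trace · λ + det = 0.
  trace = 15 + 19 = 34, det = 15·19 - (-4)² = 269.
Step 2 — discriminant:
  Δ = trace² - 4·det = 1156 - 1076 = 80.
Step 3 — eigenvalues:
  λ = (trace ± √Δ)/2 = (34 ± 8.9443)/2,
  λ_1 = 21.4721,  λ_2 = 12.5279.

Step 4 — unit eigenvector for λ_1: solve (Sigma - λ_1 I)v = 0. First row:
  (15 - 21.4721)·v_x + (-4)·v_y = 0, i.e. (-6.4721)·v_x + (-4)·v_y = 0,
  so v ∝ (b, λ_1 - a) = (-4, 6.4721); multiply by -1 so the first entry is positive: u = (4, -6.4721).
  ||u|| = √((4)² + (-6.4721)²) = √(57.8885) ≈ 7.6085,
  v_1 = u/||u|| ≈ (0.5257, -0.8507) (||v_1|| = 1).

λ_1 = 21.4721,  λ_2 = 12.5279;  v_1 ≈ (0.5257, -0.8507)


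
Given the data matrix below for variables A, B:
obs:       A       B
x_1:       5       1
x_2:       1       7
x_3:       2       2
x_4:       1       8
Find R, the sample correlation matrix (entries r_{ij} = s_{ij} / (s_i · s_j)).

Step 1 — column means:
  mean(A) = (5 + 1 + 2 + 1) / 4 = 9/4 = 2.25
  mean(B) = (1 + 7 + 2 + 8) / 4 = 18/4 = 4.5

Step 2 — sample variances and covariances s[i,j] = (1/(n-1)) · Σ_k (x_{k,i} - mean_i) · (x_{k,j} - mean_j), with n-1 = 3:
  s[A,A] = ((2.75)·(2.75) + (-1.25)·(-1.25) + (-0.25)·(-0.25) + (-1.25)·(-1.25)) / 3 = 10.75/3 = 3.5833
  s[A,B] = ((2.75)·(-3.5) + (-1.25)·(2.5) + (-0.25)·(-2.5) + (-1.25)·(3.5)) / 3 = -16.5/3 = -5.5
  s[B,B] = ((-3.5)·(-3.5) + (2.5)·(2.5) + (-2.5)·(-2.5) + (3.5)·(3.5)) / 3 = 37/3 = 12.3333
  Sample standard deviations s_i = √(s[i,i]):
  s(A) = √(3.5833) = 1.893
  s(B) = √(12.3333) = 3.5119

Step 3 — r_{ij} = s_{ij} / (s_i · s_j):
  r[A,A] = 1 (diagonal).
  r[A,B] = -5.5 / (1.893 · 3.5119) = -5.5 / 6.6479 = -0.8273
  r[B,B] = 1 (diagonal).

R is symmetric with unit diagonal. Assembling:

R = [[1, -0.8273],
 [-0.8273, 1]]


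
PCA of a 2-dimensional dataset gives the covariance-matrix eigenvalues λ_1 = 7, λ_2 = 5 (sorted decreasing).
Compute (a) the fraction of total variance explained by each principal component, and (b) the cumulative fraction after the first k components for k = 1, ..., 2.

Step 1 — total variance = trace(Sigma) = Σ λ_i = 7 + 5 = 12.

Step 2 — fraction explained by component i = λ_i / Σ λ:
  PC1: 7/12 = 0.5833
  PC2: 5/12 = 0.4167

Step 3 — cumulative fraction after k components = (λ_1 + ... + λ_k) / Σ λ:
  k = 1: 7/12 = 0.5833
  k = 2: (7 + 5)/12 = 12/12 = 1

Summary (fraction, with percent):

explained: PC1 0.5833 (58.33%), PC2 0.4167 (41.67%);  cumulative: 0.5833, 1


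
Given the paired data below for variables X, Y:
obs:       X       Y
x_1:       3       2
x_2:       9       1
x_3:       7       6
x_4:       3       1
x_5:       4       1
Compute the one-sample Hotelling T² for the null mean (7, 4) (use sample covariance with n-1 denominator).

Step 1 — sample mean vector:
  mean(X) = (3 + 9 + 7 + 3 + 4) / 5 = 26/5 = 5.2
  mean(Y) = (2 + 1 + 6 + 1 + 1) / 5 = 11/5 = 2.2
  x̄ = (5.2, 2.2),  deviation x̄ - mu_0 = (5.2, 2.2) - (7, 4) = (-1.8, -1.8).

Step 2 — sample covariance matrix, S[i,j] = (1/(n-1)) · Σ_k (x_{k,i} - mean_i) · (x_{k,j} - mean_j), divisor n-1 = 4:
  S[X,X] = ((-2.2)·(-2.2) + (3.8)·(3.8) + (1.8)·(1.8) + (-2.2)·(-2.2) + (-1.2)·(-1.2)) / 4 = 28.8/4 = 7.2
  S[X,Y] = ((-2.2)·(-0.2) + (3.8)·(-1.2) + (1.8)·(3.8) + (-2.2)·(-1.2) + (-1.2)·(-1.2)) / 4 = 6.8/4 = 1.7
  S[Y,Y] = ((-0.2)·(-0.2) + (-1.2)·(-1.2) + (3.8)·(3.8) + (-1.2)·(-1.2) + (-1.2)·(-1.2)) / 4 = 18.8/4 = 4.7
  S = [[7.2, 1.7],
 [1.7, 4.7]].

Step 3 — invert S. det(S) = 7.2·4.7 - (1.7)² = 30.95.
  S^{-1} = (1/det) · [[d, -b], [-b, a]] = [[0.1519, -0.0549],
 [-0.0549, 0.2326]].

Step 4 — quadratic form (x̄ - mu_0)^T · S^{-1} · (x̄ - mu_0):
  S^{-1} · (x̄ - mu_0) = (-0.1745, -0.3199),
  (x̄ - mu_0)^T · [...] = (-1.8)·(-0.1745) + (-1.8)·(-0.3199) = 0.8898.

Step 5 — scale by n: T² = 5 · 0.8898 = 4.4491.

T² ≈ 4.4491


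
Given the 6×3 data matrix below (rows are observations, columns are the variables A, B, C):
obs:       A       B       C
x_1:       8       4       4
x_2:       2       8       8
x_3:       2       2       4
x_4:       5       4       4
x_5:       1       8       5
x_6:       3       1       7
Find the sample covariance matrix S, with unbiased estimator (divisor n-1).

Step 1 — column means:
  mean(A) = (8 + 2 + 2 + 5 + 1 + 3) / 6 = 21/6 = 3.5
  mean(B) = (4 + 8 + 2 + 4 + 8 + 1) / 6 = 27/6 = 4.5
  mean(C) = (4 + 8 + 4 + 4 + 5 + 7) / 6 = 32/6 = 5.3333

Step 2 — sample covariance S[i,j] = (1/(n-1)) · Σ_k (x_{k,i} - mean_i) · (x_{k,j} - mean_j), with n-1 = 5.
  S[A,A] = ((4.5)·(4.5) + (-1.5)·(-1.5) + (-1.5)·(-1.5) + (1.5)·(1.5) + (-2.5)·(-2.5) + (-0.5)·(-0.5)) / 5 = 33.5/5 = 6.7
  S[A,B] = ((4.5)·(-0.5) + (-1.5)·(3.5) + (-1.5)·(-2.5) + (1.5)·(-0.5) + (-2.5)·(3.5) + (-0.5)·(-3.5)) / 5 = -11.5/5 = -2.3
  S[A,C] = ((4.5)·(-1.3333) + (-1.5)·(2.6667) + (-1.5)·(-1.3333) + (1.5)·(-1.3333) + (-2.5)·(-0.3333) + (-0.5)·(1.6667)) / 5 = -10/5 = -2
  S[B,B] = ((-0.5)·(-0.5) + (3.5)·(3.5) + (-2.5)·(-2.5) + (-0.5)·(-0.5) + (3.5)·(3.5) + (-3.5)·(-3.5)) / 5 = 43.5/5 = 8.7
  S[B,C] = ((-0.5)·(-1.3333) + (3.5)·(2.6667) + (-2.5)·(-1.3333) + (-0.5)·(-1.3333) + (3.5)·(-0.3333) + (-3.5)·(1.6667)) / 5 = 7/5 = 1.4
  S[C,C] = ((-1.3333)·(-1.3333) + (2.6667)·(2.6667) + (-1.3333)·(-1.3333) + (-1.3333)·(-1.3333) + (-0.3333)·(-0.3333) + (1.6667)·(1.6667)) / 5 = 15.3333/5 = 3.0667

S is symmetric (S[j,i] = S[i,j]). Assembling:

S = [[6.7, -2.3, -2],
 [-2.3, 8.7, 1.4],
 [-2, 1.4, 3.0667]]


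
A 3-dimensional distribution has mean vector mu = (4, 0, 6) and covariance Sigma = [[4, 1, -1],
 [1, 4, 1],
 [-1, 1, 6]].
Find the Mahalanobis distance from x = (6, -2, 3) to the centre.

Step 1 — centre the observation: (x - mu) = (2, -2, -3).

Step 2 — invert Sigma (cofactor / det for 3×3, or solve directly):
  Sigma^{-1} = [[0.2875, -0.0875, 0.0625],
 [-0.0875, 0.2875, -0.0625],
 [0.0625, -0.0625, 0.1875]].

Step 3 — form the quadratic (x - mu)^T · Sigma^{-1} · (x - mu):
  Sigma^{-1} · (x - mu) = (0.5625, -0.5625, -0.3125).
  (x - mu)^T · [Sigma^{-1} · (x - mu)] = (2)·(0.5625) + (-2)·(-0.5625) + (-3)·(-0.3125) = 3.1875.

Step 4 — take square root: d = √(3.1875) ≈ 1.7854.

d(x, mu) = √(3.1875) ≈ 1.7854


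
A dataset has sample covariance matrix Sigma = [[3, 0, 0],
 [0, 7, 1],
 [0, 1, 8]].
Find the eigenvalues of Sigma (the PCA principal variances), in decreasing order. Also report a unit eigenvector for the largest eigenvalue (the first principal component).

Step 1 — characteristic polynomial p(λ) = det(λI - Sigma) = λ³ - tr·λ² + c_1·λ - det, where tr = trace, c_1 = sum of the principal 2×2 minors, det = det(Sigma):
  tr = 3 + 7 + 8 = 18,
  c_1 = (3·7 - (0)²) + (3·8 - (0)²) + (7·8 - (1)²) = 21 + 24 + 55 = 100,
  det = 3·(7·8 - (1)²) - (0)·((0)·8 - (1)·(0)) + (0)·((0)·(1) - 7·(0)) = 3·(55) - (0)·(0) + (0)·(0) = 165.
  So p(λ) = λ³ - 18λ² + 100λ - 165.
Step 2 — look for an integer root (rational root theorem: any rational root is an integer divisor of 165). Testing λ = 3:
  p(3) = 27 - 162 + 300 - 165 = 0  ✓
  Dividing out (λ - 3): p(λ) = (λ - 3)(λ² - 15λ + 55).
Step 3 — remaining eigenvalues from the quadratic λ² - 15λ + 55 = 0:
  Δ = 15² - 4·55 = 225 - 220 = 5,  λ = (15 ± √5)/2 = (15 ± 2.2361)/2 ≈ 8.618 or 6.382.
  Sorted: λ_1 = 8.618,  λ_2 = 6.382,  λ_3 = 3  (check: sum = 18 = tr ✓).

Step 4 — unit eigenvector for λ_1 ≈ 8.618: v spans the null space of (Sigma - λ_1 I), whose rows are
  r_1 = (-5.618, 0, 0),  r_2 = (0, -1.618, 1),  r_3 = (0, 1, -0.618).
  v is orthogonal to every row, so take v ∝ r_1 × r_2 = ((0)·(1) - (0)·(-1.618), (0)·(0) - (-5.618)·(1), (-5.618)·(-1.618) - (0)·(0)) ≈ (0, 5.618, 9.0902).
  Let u = (0, 5.618, 9.0902).
  ||u|| = √((0)² + (5.618)² + (9.0902)²) = √(114.1935) ≈ 10.6861,  v_1 = u/||u|| ≈ (0, 0.5257, 0.8507) (||v_1|| = 1).

λ_1 = 8.618,  λ_2 = 6.382,  λ_3 = 3;  v_1 ≈ (0, 0.5257, 0.8507)


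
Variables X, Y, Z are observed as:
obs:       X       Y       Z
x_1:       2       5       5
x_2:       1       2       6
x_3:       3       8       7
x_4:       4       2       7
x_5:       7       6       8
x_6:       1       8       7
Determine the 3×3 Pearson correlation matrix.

Step 1 — column means:
  mean(X) = (2 + 1 + 3 + 4 + 7 + 1) / 6 = 18/6 = 3
  mean(Y) = (5 + 2 + 8 + 2 + 6 + 8) / 6 = 31/6 = 5.1667
  mean(Z) = (5 + 6 + 7 + 7 + 8 + 7) / 6 = 40/6 = 6.6667

Step 2 — sample variances and covariances s[i,j] = (1/(n-1)) · Σ_k (x_{k,i} - mean_i) · (x_{k,j} - mean_j), with n-1 = 5:
  s[X,X] = ((-1)·(-1) + (-2)·(-2) + (0)·(0) + (1)·(1) + (4)·(4) + (-2)·(-2)) / 5 = 26/5 = 5.2
  s[X,Y] = ((-1)·(-0.1667) + (-2)·(-3.1667) + (0)·(2.8333) + (1)·(-3.1667) + (4)·(0.8333) + (-2)·(2.8333)) / 5 = 1/5 = 0.2
  s[X,Z] = ((-1)·(-1.6667) + (-2)·(-0.6667) + (0)·(0.3333) + (1)·(0.3333) + (4)·(1.3333) + (-2)·(0.3333)) / 5 = 8/5 = 1.6
  s[Y,Y] = ((-0.1667)·(-0.1667) + (-3.1667)·(-3.1667) + (2.8333)·(2.8333) + (-3.1667)·(-3.1667) + (0.8333)·(0.8333) + (2.8333)·(2.8333)) / 5 = 36.8333/5 = 7.3667
  s[Y,Z] = ((-0.1667)·(-1.6667) + (-3.1667)·(-0.6667) + (2.8333)·(0.3333) + (-3.1667)·(0.3333) + (0.8333)·(1.3333) + (2.8333)·(0.3333)) / 5 = 4.3333/5 = 0.8667
  s[Z,Z] = ((-1.6667)·(-1.6667) + (-0.6667)·(-0.6667) + (0.3333)·(0.3333) + (0.3333)·(0.3333) + (1.3333)·(1.3333) + (0.3333)·(0.3333)) / 5 = 5.3333/5 = 1.0667
  Sample standard deviations s_i = √(s[i,i]):
  s(X) = √(5.2) = 2.2804
  s(Y) = √(7.3667) = 2.7142
  s(Z) = √(1.0667) = 1.0328

Step 3 — r_{ij} = s_{ij} / (s_i · s_j):
  r[X,X] = 1 (diagonal).
  r[X,Y] = 0.2 / (2.2804 · 2.7142) = 0.2 / 6.1892 = 0.0323
  r[X,Z] = 1.6 / (2.2804 · 1.0328) = 1.6 / 2.3551 = 0.6794
  r[Y,Y] = 1 (diagonal).
  r[Y,Z] = 0.8667 / (2.7142 · 1.0328) = 0.8667 / 2.8032 = 0.3092
  r[Z,Z] = 1 (diagonal).

R is symmetric with unit diagonal. Assembling:

R = [[1, 0.0323, 0.6794],
 [0.0323, 1, 0.3092],
 [0.6794, 0.3092, 1]]


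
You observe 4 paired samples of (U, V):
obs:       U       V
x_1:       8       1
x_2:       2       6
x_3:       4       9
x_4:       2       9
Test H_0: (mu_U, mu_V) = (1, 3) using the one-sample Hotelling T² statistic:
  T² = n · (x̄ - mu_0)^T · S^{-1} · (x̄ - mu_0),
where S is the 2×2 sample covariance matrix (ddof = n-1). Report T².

Step 1 — sample mean vector:
  mean(U) = (8 + 2 + 4 + 2) / 4 = 16/4 = 4
  mean(V) = (1 + 6 + 9 + 9) / 4 = 25/4 = 6.25
  x̄ = (4, 6.25),  deviation x̄ - mu_0 = (4, 6.25) - (1, 3) = (3, 3.25).

Step 2 — sample covariance matrix, S[i,j] = (1/(n-1)) · Σ_k (x_{k,i} - mean_i) · (x_{k,j} - mean_j), divisor n-1 = 3:
  S[U,U] = ((4)·(4) + (-2)·(-2) + (0)·(0) + (-2)·(-2)) / 3 = 24/3 = 8
  S[U,V] = ((4)·(-5.25) + (-2)·(-0.25) + (0)·(2.75) + (-2)·(2.75)) / 3 = -26/3 = -8.6667
  S[V,V] = ((-5.25)·(-5.25) + (-0.25)·(-0.25) + (2.75)·(2.75) + (2.75)·(2.75)) / 3 = 42.75/3 = 14.25
  S = [[8, -8.6667],
 [-8.6667, 14.25]].

Step 3 — invert S. det(S) = 8·14.25 - (-8.6667)² = 38.8889.
  S^{-1} = (1/det) · [[d, -b], [-b, a]] = [[0.3664, 0.2229],
 [0.2229, 0.2057]].

Step 4 — quadratic form (x̄ - mu_0)^T · S^{-1} · (x̄ - mu_0):
  S^{-1} · (x̄ - mu_0) = (1.8236, 1.3371),
  (x̄ - mu_0)^T · [...] = (3)·(1.8236) + (3.25)·(1.3371) = 9.8164.

Step 5 — scale by n: T² = 4 · 9.8164 = 39.2657.

T² ≈ 39.2657


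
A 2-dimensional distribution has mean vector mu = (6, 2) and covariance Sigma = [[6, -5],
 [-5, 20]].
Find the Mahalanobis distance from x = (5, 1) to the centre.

Step 1 — centre the observation: (x - mu) = (-1, -1).

Step 2 — invert Sigma. det(Sigma) = 6·20 - (-5)² = 95.
  Sigma^{-1} = (1/det) · [[d, -b], [-b, a]] = [[0.2105, 0.0526],
 [0.0526, 0.0632]].

Step 3 — form the quadratic (x - mu)^T · Sigma^{-1} · (x - mu):
  Sigma^{-1} · (x - mu) = (-0.2632, -0.1158).
  (x - mu)^T · [Sigma^{-1} · (x - mu)] = (-1)·(-0.2632) + (-1)·(-0.1158) = 0.3789.

Step 4 — take square root: d = √(0.3789) ≈ 0.6156.

d(x, mu) = √(0.3789) ≈ 0.6156


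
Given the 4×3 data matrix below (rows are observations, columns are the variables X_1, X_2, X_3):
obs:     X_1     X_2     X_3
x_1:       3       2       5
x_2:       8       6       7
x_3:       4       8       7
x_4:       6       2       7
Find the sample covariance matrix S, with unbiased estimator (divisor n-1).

Step 1 — column means:
  mean(X_1) = (3 + 8 + 4 + 6) / 4 = 21/4 = 5.25
  mean(X_2) = (2 + 6 + 8 + 2) / 4 = 18/4 = 4.5
  mean(X_3) = (5 + 7 + 7 + 7) / 4 = 26/4 = 6.5

Step 2 — sample covariance S[i,j] = (1/(n-1)) · Σ_k (x_{k,i} - mean_i) · (x_{k,j} - mean_j), with n-1 = 3.
  S[X_1,X_1] = ((-2.25)·(-2.25) + (2.75)·(2.75) + (-1.25)·(-1.25) + (0.75)·(0.75)) / 3 = 14.75/3 = 4.9167
  S[X_1,X_2] = ((-2.25)·(-2.5) + (2.75)·(1.5) + (-1.25)·(3.5) + (0.75)·(-2.5)) / 3 = 3.5/3 = 1.1667
  S[X_1,X_3] = ((-2.25)·(-1.5) + (2.75)·(0.5) + (-1.25)·(0.5) + (0.75)·(0.5)) / 3 = 4.5/3 = 1.5
  S[X_2,X_2] = ((-2.5)·(-2.5) + (1.5)·(1.5) + (3.5)·(3.5) + (-2.5)·(-2.5)) / 3 = 27/3 = 9
  S[X_2,X_3] = ((-2.5)·(-1.5) + (1.5)·(0.5) + (3.5)·(0.5) + (-2.5)·(0.5)) / 3 = 5/3 = 1.6667
  S[X_3,X_3] = ((-1.5)·(-1.5) + (0.5)·(0.5) + (0.5)·(0.5) + (0.5)·(0.5)) / 3 = 3/3 = 1

S is symmetric (S[j,i] = S[i,j]). Assembling:

S = [[4.9167, 1.1667, 1.5],
 [1.1667, 9, 1.6667],
 [1.5, 1.6667, 1]]


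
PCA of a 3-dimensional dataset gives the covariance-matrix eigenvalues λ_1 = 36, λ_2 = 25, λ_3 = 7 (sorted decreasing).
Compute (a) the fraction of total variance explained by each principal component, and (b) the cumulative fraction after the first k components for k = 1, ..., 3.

Step 1 — total variance = trace(Sigma) = Σ λ_i = 36 + 25 + 7 = 68.

Step 2 — fraction explained by component i = λ_i / Σ λ:
  PC1: 36/68 = 0.5294
  PC2: 25/68 = 0.3676
  PC3: 7/68 = 0.1029

Step 3 — cumulative fraction after k components = (λ_1 + ... + λ_k) / Σ λ:
  k = 1: 36/68 = 0.5294
  k = 2: (36 + 25)/68 = 61/68 = 0.8971
  k = 3: (36 + 25 + 7)/68 = 68/68 = 1

Summary (fraction, with percent):

explained: PC1 0.5294 (52.94%), PC2 0.3676 (36.76%), PC3 0.1029 (10.29%);  cumulative: 0.5294, 0.8971, 1


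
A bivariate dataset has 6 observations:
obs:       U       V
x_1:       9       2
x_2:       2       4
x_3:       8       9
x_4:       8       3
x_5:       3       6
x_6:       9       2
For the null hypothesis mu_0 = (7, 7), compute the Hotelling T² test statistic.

Step 1 — sample mean vector:
  mean(U) = (9 + 2 + 8 + 8 + 3 + 9) / 6 = 39/6 = 6.5
  mean(V) = (2 + 4 + 9 + 3 + 6 + 2) / 6 = 26/6 = 4.3333
  x̄ = (6.5, 4.3333),  deviation x̄ - mu_0 = (6.5, 4.3333) - (7, 7) = (-0.5, -2.6667).

Step 2 — sample covariance matrix, S[i,j] = (1/(n-1)) · Σ_k (x_{k,i} - mean_i) · (x_{k,j} - mean_j), divisor n-1 = 5:
  S[U,U] = ((2.5)·(2.5) + (-4.5)·(-4.5) + (1.5)·(1.5) + (1.5)·(1.5) + (-3.5)·(-3.5) + (2.5)·(2.5)) / 5 = 49.5/5 = 9.9
  S[U,V] = ((2.5)·(-2.3333) + (-4.5)·(-0.3333) + (1.5)·(4.6667) + (1.5)·(-1.3333) + (-3.5)·(1.6667) + (2.5)·(-2.3333)) / 5 = -11/5 = -2.2
  S[V,V] = ((-2.3333)·(-2.3333) + (-0.3333)·(-0.3333) + (4.6667)·(4.6667) + (-1.3333)·(-1.3333) + (1.6667)·(1.6667) + (-2.3333)·(-2.3333)) / 5 = 37.3333/5 = 7.4667
  S = [[9.9, -2.2],
 [-2.2, 7.4667]].

Step 3 — invert S. det(S) = 9.9·7.4667 - (-2.2)² = 69.08.
  S^{-1} = (1/det) · [[d, -b], [-b, a]] = [[0.1081, 0.0318],
 [0.0318, 0.1433]].

Step 4 — quadratic form (x̄ - mu_0)^T · S^{-1} · (x̄ - mu_0):
  S^{-1} · (x̄ - mu_0) = (-0.139, -0.3981),
  (x̄ - mu_0)^T · [...] = (-0.5)·(-0.139) + (-2.6667)·(-0.3981) = 1.1311.

Step 5 — scale by n: T² = 6 · 1.1311 = 6.7863.

T² ≈ 6.7863


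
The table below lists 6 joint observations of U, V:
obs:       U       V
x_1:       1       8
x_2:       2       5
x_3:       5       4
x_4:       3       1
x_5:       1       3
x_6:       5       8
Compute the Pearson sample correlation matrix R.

Step 1 — column means:
  mean(U) = (1 + 2 + 5 + 3 + 1 + 5) / 6 = 17/6 = 2.8333
  mean(V) = (8 + 5 + 4 + 1 + 3 + 8) / 6 = 29/6 = 4.8333

Step 2 — sample variances and covariances s[i,j] = (1/(n-1)) · Σ_k (x_{k,i} - mean_i) · (x_{k,j} - mean_j), with n-1 = 5:
  s[U,U] = ((-1.8333)·(-1.8333) + (-0.8333)·(-0.8333) + (2.1667)·(2.1667) + (0.1667)·(0.1667) + (-1.8333)·(-1.8333) + (2.1667)·(2.1667)) / 5 = 16.8333/5 = 3.3667
  s[U,V] = ((-1.8333)·(3.1667) + (-0.8333)·(0.1667) + (2.1667)·(-0.8333) + (0.1667)·(-3.8333) + (-1.8333)·(-1.8333) + (2.1667)·(3.1667)) / 5 = 1.8333/5 = 0.3667
  s[V,V] = ((3.1667)·(3.1667) + (0.1667)·(0.1667) + (-0.8333)·(-0.8333) + (-3.8333)·(-3.8333) + (-1.8333)·(-1.8333) + (3.1667)·(3.1667)) / 5 = 38.8333/5 = 7.7667
  Sample standard deviations s_i = √(s[i,i]):
  s(U) = √(3.3667) = 1.8348
  s(V) = √(7.7667) = 2.7869

Step 3 — r_{ij} = s_{ij} / (s_i · s_j):
  r[U,U] = 1 (diagonal).
  r[U,V] = 0.3667 / (1.8348 · 2.7869) = 0.3667 / 5.1135 = 0.0717
  r[V,V] = 1 (diagonal).

R is symmetric with unit diagonal. Assembling:

R = [[1, 0.0717],
 [0.0717, 1]]


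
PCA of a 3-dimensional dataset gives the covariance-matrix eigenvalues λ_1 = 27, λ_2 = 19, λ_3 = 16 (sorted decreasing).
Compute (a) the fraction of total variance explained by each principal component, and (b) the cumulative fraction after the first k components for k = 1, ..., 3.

Step 1 — total variance = trace(Sigma) = Σ λ_i = 27 + 19 + 16 = 62.

Step 2 — fraction explained by component i = λ_i / Σ λ:
  PC1: 27/62 = 0.4355
  PC2: 19/62 = 0.3065
  PC3: 16/62 = 0.2581

Step 3 — cumulative fraction after k components = (λ_1 + ... + λ_k) / Σ λ:
  k = 1: 27/62 = 0.4355
  k = 2: (27 + 19)/62 = 46/62 = 0.7419
  k = 3: (27 + 19 + 16)/62 = 62/62 = 1

Summary (fraction, with percent):

explained: PC1 0.4355 (43.55%), PC2 0.3065 (30.65%), PC3 0.2581 (25.81%);  cumulative: 0.4355, 0.7419, 1


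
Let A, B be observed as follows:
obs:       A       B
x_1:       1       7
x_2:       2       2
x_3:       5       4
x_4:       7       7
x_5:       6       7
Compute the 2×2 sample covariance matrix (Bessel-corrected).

Step 1 — column means:
  mean(A) = (1 + 2 + 5 + 7 + 6) / 5 = 21/5 = 4.2
  mean(B) = (7 + 2 + 4 + 7 + 7) / 5 = 27/5 = 5.4

Step 2 — sample covariance S[i,j] = (1/(n-1)) · Σ_k (x_{k,i} - mean_i) · (x_{k,j} - mean_j), with n-1 = 4.
  S[A,A] = ((-3.2)·(-3.2) + (-2.2)·(-2.2) + (0.8)·(0.8) + (2.8)·(2.8) + (1.8)·(1.8)) / 4 = 26.8/4 = 6.7
  S[A,B] = ((-3.2)·(1.6) + (-2.2)·(-3.4) + (0.8)·(-1.4) + (2.8)·(1.6) + (1.8)·(1.6)) / 4 = 8.6/4 = 2.15
  S[B,B] = ((1.6)·(1.6) + (-3.4)·(-3.4) + (-1.4)·(-1.4) + (1.6)·(1.6) + (1.6)·(1.6)) / 4 = 21.2/4 = 5.3

S is symmetric (S[j,i] = S[i,j]). Assembling:

S = [[6.7, 2.15],
 [2.15, 5.3]]


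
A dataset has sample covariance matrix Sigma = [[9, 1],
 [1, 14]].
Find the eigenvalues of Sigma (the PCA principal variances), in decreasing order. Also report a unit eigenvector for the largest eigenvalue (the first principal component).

Step 1 — characteristic polynomial of 2×2 Sigma:
  det(Sigma - λI) = λ² - trace · λ + det = 0.
  trace = 9 + 14 = 23, det = 9·14 - (1)² = 125.
Step 2 — discriminant:
  Δ = trace² - 4·det = 529 - 500 = 29.
Step 3 — eigenvalues:
  λ = (trace ± √Δ)/2 = (23 ± 5.3852)/2,
  λ_1 = 14.1926,  λ_2 = 8.8074.

Step 4 — unit eigenvector for λ_1: solve (Sigma - λ_1 I)v = 0. First row:
  (9 - 14.1926)·v_x + (1)·v_y = 0, i.e. (-5.1926)·v_x + (1)·v_y = 0,
  so v ∝ (b, λ_1 - a) = (1, 5.1926) = u.
  ||u|| = √((1)² + (5.1926)²) = √(27.9629) ≈ 5.288,
  v_1 = u/||u|| ≈ (0.1891, 0.982) (||v_1|| = 1).

λ_1 = 14.1926,  λ_2 = 8.8074;  v_1 ≈ (0.1891, 0.982)


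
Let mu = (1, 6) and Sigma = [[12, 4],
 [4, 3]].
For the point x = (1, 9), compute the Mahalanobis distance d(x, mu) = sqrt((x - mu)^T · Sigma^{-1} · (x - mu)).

Step 1 — centre the observation: (x - mu) = (0, 3).

Step 2 — invert Sigma. det(Sigma) = 12·3 - (4)² = 20.
  Sigma^{-1} = (1/det) · [[d, -b], [-b, a]] = [[0.15, -0.2],
 [-0.2, 0.6]].

Step 3 — form the quadratic (x - mu)^T · Sigma^{-1} · (x - mu):
  Sigma^{-1} · (x - mu) = (-0.6, 1.8).
  (x - mu)^T · [Sigma^{-1} · (x - mu)] = (0)·(-0.6) + (3)·(1.8) = 5.4.

Step 4 — take square root: d = √(5.4) ≈ 2.3238.

d(x, mu) = √(5.4) ≈ 2.3238


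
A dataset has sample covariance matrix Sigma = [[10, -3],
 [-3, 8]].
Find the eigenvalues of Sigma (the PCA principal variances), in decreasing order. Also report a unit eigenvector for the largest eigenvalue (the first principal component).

Step 1 — characteristic polynomial of 2×2 Sigma:
  det(Sigma - λI) = λ² - trace · λ + det = 0.
  trace = 10 + 8 = 18, det = 10·8 - (-3)² = 71.
Step 2 — discriminant:
  Δ = trace² - 4·det = 324 - 284 = 40.
Step 3 — eigenvalues:
  λ = (trace ± √Δ)/2 = (18 ± 6.3246)/2,
  λ_1 = 12.1623,  λ_2 = 5.8377.

Step 4 — unit eigenvector for λ_1: solve (Sigma - λ_1 I)v = 0. First row:
  (10 - 12.1623)·v_x + (-3)·v_y = 0, i.e. (-2.1623)·v_x + (-3)·v_y = 0,
  so v ∝ (b, λ_1 - a) = (-3, 2.1623); multiply by -1 so the first entry is positive: u = (3, -2.1623).
  ||u|| = √((3)² + (-2.1623)²) = √(13.6754) ≈ 3.698,
  v_1 = u/||u|| ≈ (0.8112, -0.5847) (||v_1|| = 1).

λ_1 = 12.1623,  λ_2 = 5.8377;  v_1 ≈ (0.8112, -0.5847)


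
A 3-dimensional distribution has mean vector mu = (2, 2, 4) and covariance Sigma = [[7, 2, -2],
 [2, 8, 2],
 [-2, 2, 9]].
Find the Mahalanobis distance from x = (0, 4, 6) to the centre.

Step 1 — centre the observation: (x - mu) = (-2, 2, 2).

Step 2 — invert Sigma (cofactor / det for 3×3, or solve directly):
  Sigma^{-1} = [[0.1735, -0.0561, 0.051],
 [-0.0561, 0.1505, -0.0459],
 [0.051, -0.0459, 0.1327]].

Step 3 — form the quadratic (x - mu)^T · Sigma^{-1} · (x - mu):
  Sigma^{-1} · (x - mu) = (-0.3571, 0.3214, 0.0714).
  (x - mu)^T · [Sigma^{-1} · (x - mu)] = (-2)·(-0.3571) + (2)·(0.3214) + (2)·(0.0714) = 1.5.

Step 4 — take square root: d = √(1.5) ≈ 1.2247.

d(x, mu) = √(1.5) ≈ 1.2247


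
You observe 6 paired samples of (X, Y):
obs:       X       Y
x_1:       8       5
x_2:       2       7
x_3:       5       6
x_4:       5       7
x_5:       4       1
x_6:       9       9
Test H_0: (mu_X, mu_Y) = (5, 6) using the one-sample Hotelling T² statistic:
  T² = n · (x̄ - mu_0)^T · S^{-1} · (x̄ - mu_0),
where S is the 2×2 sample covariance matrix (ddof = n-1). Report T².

Step 1 — sample mean vector:
  mean(X) = (8 + 2 + 5 + 5 + 4 + 9) / 6 = 33/6 = 5.5
  mean(Y) = (5 + 7 + 6 + 7 + 1 + 9) / 6 = 35/6 = 5.8333
  x̄ = (5.5, 5.8333),  deviation x̄ - mu_0 = (5.5, 5.8333) - (5, 6) = (0.5, -0.1667).

Step 2 — sample covariance matrix, S[i,j] = (1/(n-1)) · Σ_k (x_{k,i} - mean_i) · (x_{k,j} - mean_j), divisor n-1 = 5:
  S[X,X] = ((2.5)·(2.5) + (-3.5)·(-3.5) + (-0.5)·(-0.5) + (-0.5)·(-0.5) + (-1.5)·(-1.5) + (3.5)·(3.5)) / 5 = 33.5/5 = 6.7
  S[X,Y] = ((2.5)·(-0.8333) + (-3.5)·(1.1667) + (-0.5)·(0.1667) + (-0.5)·(1.1667) + (-1.5)·(-4.8333) + (3.5)·(3.1667)) / 5 = 11.5/5 = 2.3
  S[Y,Y] = ((-0.8333)·(-0.8333) + (1.1667)·(1.1667) + (0.1667)·(0.1667) + (1.1667)·(1.1667) + (-4.8333)·(-4.8333) + (3.1667)·(3.1667)) / 5 = 36.8333/5 = 7.3667
  S = [[6.7, 2.3],
 [2.3, 7.3667]].

Step 3 — invert S. det(S) = 6.7·7.3667 - (2.3)² = 44.0667.
  S^{-1} = (1/det) · [[d, -b], [-b, a]] = [[0.1672, -0.0522],
 [-0.0522, 0.152]].

Step 4 — quadratic form (x̄ - mu_0)^T · S^{-1} · (x̄ - mu_0):
  S^{-1} · (x̄ - mu_0) = (0.0923, -0.0514),
  (x̄ - mu_0)^T · [...] = (0.5)·(0.0923) + (-0.1667)·(-0.0514) = 0.0547.

Step 5 — scale by n: T² = 6 · 0.0547 = 0.3283.

T² ≈ 0.3283


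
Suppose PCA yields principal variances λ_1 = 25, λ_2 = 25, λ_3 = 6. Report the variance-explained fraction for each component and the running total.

Step 1 — total variance = trace(Sigma) = Σ λ_i = 25 + 25 + 6 = 56.

Step 2 — fraction explained by component i = λ_i / Σ λ:
  PC1: 25/56 = 0.4464
  PC2: 25/56 = 0.4464
  PC3: 6/56 = 0.1071

Step 3 — cumulative fraction after k components = (λ_1 + ... + λ_k) / Σ λ:
  k = 1: 25/56 = 0.4464
  k = 2: (25 + 25)/56 = 50/56 = 0.8929
  k = 3: (25 + 25 + 6)/56 = 56/56 = 1

Summary (fraction, with percent):

explained: PC1 0.4464 (44.64%), PC2 0.4464 (44.64%), PC3 0.1071 (10.71%);  cumulative: 0.4464, 0.8929, 1


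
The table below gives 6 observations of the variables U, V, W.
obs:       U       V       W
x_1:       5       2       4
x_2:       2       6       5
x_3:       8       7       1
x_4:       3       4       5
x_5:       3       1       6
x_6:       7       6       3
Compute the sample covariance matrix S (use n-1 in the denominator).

Step 1 — column means:
  mean(U) = (5 + 2 + 8 + 3 + 3 + 7) / 6 = 28/6 = 4.6667
  mean(V) = (2 + 6 + 7 + 4 + 1 + 6) / 6 = 26/6 = 4.3333
  mean(W) = (4 + 5 + 1 + 5 + 6 + 3) / 6 = 24/6 = 4

Step 2 — sample covariance S[i,j] = (1/(n-1)) · Σ_k (x_{k,i} - mean_i) · (x_{k,j} - mean_j), with n-1 = 5.
  S[U,U] = ((0.3333)·(0.3333) + (-2.6667)·(-2.6667) + (3.3333)·(3.3333) + (-1.6667)·(-1.6667) + (-1.6667)·(-1.6667) + (2.3333)·(2.3333)) / 5 = 29.3333/5 = 5.8667
  S[U,V] = ((0.3333)·(-2.3333) + (-2.6667)·(1.6667) + (3.3333)·(2.6667) + (-1.6667)·(-0.3333) + (-1.6667)·(-3.3333) + (2.3333)·(1.6667)) / 5 = 13.6667/5 = 2.7333
  S[U,W] = ((0.3333)·(0) + (-2.6667)·(1) + (3.3333)·(-3) + (-1.6667)·(1) + (-1.6667)·(2) + (2.3333)·(-1)) / 5 = -20/5 = -4
  S[V,V] = ((-2.3333)·(-2.3333) + (1.6667)·(1.6667) + (2.6667)·(2.6667) + (-0.3333)·(-0.3333) + (-3.3333)·(-3.3333) + (1.6667)·(1.6667)) / 5 = 29.3333/5 = 5.8667
  S[V,W] = ((-2.3333)·(0) + (1.6667)·(1) + (2.6667)·(-3) + (-0.3333)·(1) + (-3.3333)·(2) + (1.6667)·(-1)) / 5 = -15/5 = -3
  S[W,W] = ((0)·(0) + (1)·(1) + (-3)·(-3) + (1)·(1) + (2)·(2) + (-1)·(-1)) / 5 = 16/5 = 3.2

S is symmetric (S[j,i] = S[i,j]). Assembling:

S = [[5.8667, 2.7333, -4],
 [2.7333, 5.8667, -3],
 [-4, -3, 3.2]]


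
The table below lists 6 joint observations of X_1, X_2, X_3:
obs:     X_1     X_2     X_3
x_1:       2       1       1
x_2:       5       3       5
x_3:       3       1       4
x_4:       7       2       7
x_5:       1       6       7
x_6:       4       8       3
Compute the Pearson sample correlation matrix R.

Step 1 — column means:
  mean(X_1) = (2 + 5 + 3 + 7 + 1 + 4) / 6 = 22/6 = 3.6667
  mean(X_2) = (1 + 3 + 1 + 2 + 6 + 8) / 6 = 21/6 = 3.5
  mean(X_3) = (1 + 5 + 4 + 7 + 7 + 3) / 6 = 27/6 = 4.5

Step 2 — sample variances and covariances s[i,j] = (1/(n-1)) · Σ_k (x_{k,i} - mean_i) · (x_{k,j} - mean_j), with n-1 = 5:
  s[X_1,X_1] = ((-1.6667)·(-1.6667) + (1.3333)·(1.3333) + (-0.6667)·(-0.6667) + (3.3333)·(3.3333) + (-2.6667)·(-2.6667) + (0.3333)·(0.3333)) / 5 = 23.3333/5 = 4.6667
  s[X_1,X_2] = ((-1.6667)·(-2.5) + (1.3333)·(-0.5) + (-0.6667)·(-2.5) + (3.3333)·(-1.5) + (-2.6667)·(2.5) + (0.3333)·(4.5)) / 5 = -5/5 = -1
  s[X_1,X_3] = ((-1.6667)·(-3.5) + (1.3333)·(0.5) + (-0.6667)·(-0.5) + (3.3333)·(2.5) + (-2.6667)·(2.5) + (0.3333)·(-1.5)) / 5 = 8/5 = 1.6
  s[X_2,X_2] = ((-2.5)·(-2.5) + (-0.5)·(-0.5) + (-2.5)·(-2.5) + (-1.5)·(-1.5) + (2.5)·(2.5) + (4.5)·(4.5)) / 5 = 41.5/5 = 8.3
  s[X_2,X_3] = ((-2.5)·(-3.5) + (-0.5)·(0.5) + (-2.5)·(-0.5) + (-1.5)·(2.5) + (2.5)·(2.5) + (4.5)·(-1.5)) / 5 = 5.5/5 = 1.1
  s[X_3,X_3] = ((-3.5)·(-3.5) + (0.5)·(0.5) + (-0.5)·(-0.5) + (2.5)·(2.5) + (2.5)·(2.5) + (-1.5)·(-1.5)) / 5 = 27.5/5 = 5.5
  Sample standard deviations s_i = √(s[i,i]):
  s(X_1) = √(4.6667) = 2.1602
  s(X_2) = √(8.3) = 2.881
  s(X_3) = √(5.5) = 2.3452

Step 3 — r_{ij} = s_{ij} / (s_i · s_j):
  r[X_1,X_1] = 1 (diagonal).
  r[X_1,X_2] = -1 / (2.1602 · 2.881) = -1 / 6.2236 = -0.1607
  r[X_1,X_3] = 1.6 / (2.1602 · 2.3452) = 1.6 / 5.0662 = 0.3158
  r[X_2,X_2] = 1 (diagonal).
  r[X_2,X_3] = 1.1 / (2.881 · 2.3452) = 1.1 / 6.7565 = 0.1628
  r[X_3,X_3] = 1 (diagonal).

R is symmetric with unit diagonal. Assembling:

R = [[1, -0.1607, 0.3158],
 [-0.1607, 1, 0.1628],
 [0.3158, 0.1628, 1]]
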